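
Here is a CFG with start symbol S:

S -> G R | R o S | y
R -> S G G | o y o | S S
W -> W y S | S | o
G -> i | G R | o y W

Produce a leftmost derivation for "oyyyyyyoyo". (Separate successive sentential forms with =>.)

S => GR => oyWR => oyWySR => oyWySySR => oySySySR => oyyySySR => oyyyyySR => oyyyyyyR => oyyyyyyoyo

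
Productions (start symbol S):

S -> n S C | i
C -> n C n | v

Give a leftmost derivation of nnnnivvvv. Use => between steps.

S=>nSC=>nnSCC=>nnnSCCC=>nnnnSCCCC=>nnnniCCCC=>nnnnivCCC=>nnnnivvCC=>nnnnivvvC=>nnnnivvvv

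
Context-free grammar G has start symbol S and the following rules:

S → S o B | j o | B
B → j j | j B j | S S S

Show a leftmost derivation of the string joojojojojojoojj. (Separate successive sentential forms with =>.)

S=>SoB=>SoBoB=>jooBoB=>jooSSSoB=>jooBSSoB=>jooSSSSSoB=>joojoSSSSoB=>joojojoSSSoB=>joojojojoSSoB=>joojojojojoSoB=>joojojojojojooB=>joojojojojojoojj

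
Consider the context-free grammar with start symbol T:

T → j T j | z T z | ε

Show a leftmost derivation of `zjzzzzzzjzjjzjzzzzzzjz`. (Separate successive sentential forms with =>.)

T => zTz => zjTjz => zjzTzjz => zjzzTzzjz => zjzzzTzzzjz => zjzzzzTzzzzjz => zjzzzzzTzzzzzjz => zjzzzzzzTzzzzzzjz => zjzzzzzzjTjzzzzzzjz => zjzzzzzzjzTzjzzzzzzjz => zjzzzzzzjzjTjzjzzzzzzjz => zjzzzzzzjzjjzjzzzzzzjz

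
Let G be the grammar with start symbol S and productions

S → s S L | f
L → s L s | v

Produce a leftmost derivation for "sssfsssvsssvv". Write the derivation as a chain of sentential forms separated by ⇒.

S ⇒ sSL ⇒ ssSLL ⇒ sssSLLL ⇒ sssfLLL ⇒ sssfsLsLL ⇒ sssfssLssLL ⇒ sssfsssLsssLL ⇒ sssfsssvsssLL ⇒ sssfsssvsssvL ⇒ sssfsssvsssvv

S ⇒ sSL   [S → s S L]
sSL ⇒ ssSLL   [S → s S L]
ssSLL ⇒ sssSLLL   [S → s S L]
sssSLLL ⇒ sssfLLL   [S → f]
sssfLLL ⇒ sssfsLsLL   [L → s L s]
sssfsLsLL ⇒ sssfssLssLL   [L → s L s]
sssfssLssLL ⇒ sssfsssLsssLL   [L → s L s]
sssfsssLsssLL ⇒ sssfsssvsssLL   [L → v]
sssfsssvsssLL ⇒ sssfsssvsssvL   [L → v]
sssfsssvsssvL ⇒ sssfsssvsssvv   [L → v]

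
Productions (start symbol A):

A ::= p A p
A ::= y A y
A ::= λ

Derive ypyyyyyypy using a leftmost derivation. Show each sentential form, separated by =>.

A => yAy => ypApy => ypyAypy => ypyyAyypy => ypyyyAyyypy => ypyyyyyypy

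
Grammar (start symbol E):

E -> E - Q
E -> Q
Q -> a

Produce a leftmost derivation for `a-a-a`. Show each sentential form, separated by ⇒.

E ⇒ E-Q ⇒ E-Q-Q ⇒ Q-Q-Q ⇒ a-Q-Q ⇒ a-a-Q ⇒ a-a-a

E ⇒ E-Q   [E -> E - Q]
E-Q ⇒ E-Q-Q   [E -> E - Q]
E-Q-Q ⇒ Q-Q-Q   [E -> Q]
Q-Q-Q ⇒ a-Q-Q   [Q -> a]
a-Q-Q ⇒ a-a-Q   [Q -> a]
a-a-Q ⇒ a-a-a   [Q -> a]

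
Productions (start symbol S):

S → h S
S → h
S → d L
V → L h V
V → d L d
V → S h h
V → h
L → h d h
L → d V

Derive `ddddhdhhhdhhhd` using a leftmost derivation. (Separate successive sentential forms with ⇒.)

S ⇒ dL ⇒ ddV ⇒ dddLd ⇒ ddddVd ⇒ ddddLhVd ⇒ ddddhdhhVd ⇒ ddddhdhhLhVd ⇒ ddddhdhhhdhhVd ⇒ ddddhdhhhdhhhd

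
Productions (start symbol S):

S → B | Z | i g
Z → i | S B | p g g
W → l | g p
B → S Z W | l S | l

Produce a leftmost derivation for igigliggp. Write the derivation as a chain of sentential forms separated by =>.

S => B   [S → B]
B => SZW   [B → S Z W]
SZW => igZW   [S → i g]
igZW => igSBW   [Z → S B]
igSBW => igigBW   [S → i g]
igigBW => igiglSW   [B → l S]
igiglSW => igigligW   [S → i g]
igigligW => igigliggp   [W → g p]

S => B => SZW => igZW => igSBW => igigBW => igiglSW => igigligW => igigliggp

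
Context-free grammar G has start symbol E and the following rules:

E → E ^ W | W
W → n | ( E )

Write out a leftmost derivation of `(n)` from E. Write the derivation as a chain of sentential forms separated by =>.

E=>W=>(E)=>(W)=>(n)

E => W   [E → W]
W => (E)   [W → ( E )]
(E) => (W)   [E → W]
(W) => (n)   [W → n]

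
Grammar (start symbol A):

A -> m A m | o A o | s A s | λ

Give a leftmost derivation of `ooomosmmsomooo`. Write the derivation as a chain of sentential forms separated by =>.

A=>oAo=>ooAoo=>oooAooo=>ooomAmooo=>ooomoAomooo=>ooomosAsomooo=>ooomosmAmsomooo=>ooomosmmsomooo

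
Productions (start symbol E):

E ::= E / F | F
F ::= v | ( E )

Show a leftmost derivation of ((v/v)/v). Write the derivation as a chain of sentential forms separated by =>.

E => F => (E) => (E/F) => (F/F) => ((E)/F) => ((E/F)/F) => ((F/F)/F) => ((v/F)/F) => ((v/v)/F) => ((v/v)/v)

E => F   [E ::= F]
F => (E)   [F ::= ( E )]
(E) => (E/F)   [E ::= E / F]
(E/F) => (F/F)   [E ::= F]
(F/F) => ((E)/F)   [F ::= ( E )]
((E)/F) => ((E/F)/F)   [E ::= E / F]
((E/F)/F) => ((F/F)/F)   [E ::= F]
((F/F)/F) => ((v/F)/F)   [F ::= v]
((v/F)/F) => ((v/v)/F)   [F ::= v]
((v/v)/F) => ((v/v)/v)   [F ::= v]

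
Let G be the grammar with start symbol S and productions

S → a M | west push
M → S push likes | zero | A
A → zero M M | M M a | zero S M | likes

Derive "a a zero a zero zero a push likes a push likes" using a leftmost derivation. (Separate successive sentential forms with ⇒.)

S ⇒ a M ⇒ a S push likes ⇒ a a M push likes ⇒ a a A push likes ⇒ a a M M a push likes ⇒ a a zero M a push likes ⇒ a a zero S push likes a push likes ⇒ a a zero a M push likes a push likes ⇒ a a zero a A push likes a push likes ⇒ a a zero a M M a push likes a push likes ⇒ a a zero a zero M a push likes a push likes ⇒ a a zero a zero zero a push likes a push likes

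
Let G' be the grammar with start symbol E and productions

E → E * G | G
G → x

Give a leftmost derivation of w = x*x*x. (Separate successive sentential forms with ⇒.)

E ⇒ E*G ⇒ E*G*G ⇒ G*G*G ⇒ x*G*G ⇒ x*x*G ⇒ x*x*x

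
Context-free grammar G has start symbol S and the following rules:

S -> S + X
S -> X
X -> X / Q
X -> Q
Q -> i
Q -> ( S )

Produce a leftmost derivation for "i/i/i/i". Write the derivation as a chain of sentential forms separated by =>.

S => X => X/Q => X/Q/Q => X/Q/Q/Q => Q/Q/Q/Q => i/Q/Q/Q => i/i/Q/Q => i/i/i/Q => i/i/i/i

S => X   [S -> X]
X => X/Q   [X -> X / Q]
X/Q => X/Q/Q   [X -> X / Q]
X/Q/Q => X/Q/Q/Q   [X -> X / Q]
X/Q/Q/Q => Q/Q/Q/Q   [X -> Q]
Q/Q/Q/Q => i/Q/Q/Q   [Q -> i]
i/Q/Q/Q => i/i/Q/Q   [Q -> i]
i/i/Q/Q => i/i/i/Q   [Q -> i]
i/i/i/Q => i/i/i/i   [Q -> i]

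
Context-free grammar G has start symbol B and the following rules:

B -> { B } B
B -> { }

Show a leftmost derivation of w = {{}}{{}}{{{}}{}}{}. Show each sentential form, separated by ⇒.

B ⇒ {B}B   [B -> { B } B]
{B}B ⇒ {{}}B   [B -> { }]
{{}}B ⇒ {{}}{B}B   [B -> { B } B]
{{}}{B}B ⇒ {{}}{{}}B   [B -> { }]
{{}}{{}}B ⇒ {{}}{{}}{B}B   [B -> { B } B]
{{}}{{}}{B}B ⇒ {{}}{{}}{{B}B}B   [B -> { B } B]
{{}}{{}}{{B}B}B ⇒ {{}}{{}}{{{}}B}B   [B -> { }]
{{}}{{}}{{{}}B}B ⇒ {{}}{{}}{{{}}{}}B   [B -> { }]
{{}}{{}}{{{}}{}}B ⇒ {{}}{{}}{{{}}{}}{}   [B -> { }]

B ⇒ {B}B ⇒ {{}}B ⇒ {{}}{B}B ⇒ {{}}{{}}B ⇒ {{}}{{}}{B}B ⇒ {{}}{{}}{{B}B}B ⇒ {{}}{{}}{{{}}B}B ⇒ {{}}{{}}{{{}}{}}B ⇒ {{}}{{}}{{{}}{}}{}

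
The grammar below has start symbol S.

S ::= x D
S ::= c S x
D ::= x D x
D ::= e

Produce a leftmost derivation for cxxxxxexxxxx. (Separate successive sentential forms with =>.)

S => cSx   [S ::= c S x]
cSx => cxDx   [S ::= x D]
cxDx => cxxDxx   [D ::= x D x]
cxxDxx => cxxxDxxx   [D ::= x D x]
cxxxDxxx => cxxxxDxxxx   [D ::= x D x]
cxxxxDxxxx => cxxxxxDxxxxx   [D ::= x D x]
cxxxxxDxxxxx => cxxxxxexxxxx   [D ::= e]

S=>cSx=>cxDx=>cxxDxx=>cxxxDxxx=>cxxxxDxxxx=>cxxxxxDxxxxx=>cxxxxxexxxxx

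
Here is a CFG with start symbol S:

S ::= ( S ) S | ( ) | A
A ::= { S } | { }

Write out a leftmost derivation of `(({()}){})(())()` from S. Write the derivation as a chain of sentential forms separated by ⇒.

S ⇒ (S)S ⇒ ((S)S)S ⇒ ((A)S)S ⇒ (({S})S)S ⇒ (({()})S)S ⇒ (({()})A)S ⇒ (({()}){})S ⇒ (({()}){})(S)S ⇒ (({()}){})(())S ⇒ (({()}){})(())()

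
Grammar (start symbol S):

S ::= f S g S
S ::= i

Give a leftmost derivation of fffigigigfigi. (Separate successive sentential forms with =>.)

S => fSgS   [S ::= f S g S]
fSgS => ffSgSgS   [S ::= f S g S]
ffSgSgS => fffSgSgSgS   [S ::= f S g S]
fffSgSgSgS => fffigSgSgS   [S ::= i]
fffigSgSgS => fffigigSgS   [S ::= i]
fffigigSgS => fffigigigS   [S ::= i]
fffigigigS => fffigigigfSgS   [S ::= f S g S]
fffigigigfSgS => fffigigigfigS   [S ::= i]
fffigigigfigS => fffigigigfigi   [S ::= i]

S => fSgS => ffSgSgS => fffSgSgSgS => fffigSgSgS => fffigigSgS => fffigigigS => fffigigigfSgS => fffigigigfigS => fffigigigfigi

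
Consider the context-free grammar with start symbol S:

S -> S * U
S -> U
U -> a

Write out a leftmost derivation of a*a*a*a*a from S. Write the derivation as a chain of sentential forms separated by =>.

S => S*U => S*U*U => S*U*U*U => S*U*U*U*U => U*U*U*U*U => a*U*U*U*U => a*a*U*U*U => a*a*a*U*U => a*a*a*a*U => a*a*a*a*a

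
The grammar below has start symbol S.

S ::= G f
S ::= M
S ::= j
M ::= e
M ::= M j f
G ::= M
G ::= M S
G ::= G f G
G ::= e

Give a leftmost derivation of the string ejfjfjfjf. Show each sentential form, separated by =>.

S => M   [S ::= M]
M => Mjf   [M ::= M j f]
Mjf => Mjfjf   [M ::= M j f]
Mjfjf => Mjfjfjf   [M ::= M j f]
Mjfjfjf => Mjfjfjfjf   [M ::= M j f]
Mjfjfjfjf => ejfjfjfjf   [M ::= e]

S => M => Mjf => Mjfjf => Mjfjfjf => Mjfjfjfjf => ejfjfjfjf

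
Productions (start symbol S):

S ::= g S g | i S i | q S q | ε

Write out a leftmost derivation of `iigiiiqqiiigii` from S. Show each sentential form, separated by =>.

S => iSi   [S ::= i S i]
iSi => iiSii   [S ::= i S i]
iiSii => iigSgii   [S ::= g S g]
iigSgii => iigiSigii   [S ::= i S i]
iigiSigii => iigiiSiigii   [S ::= i S i]
iigiiSiigii => iigiiiSiiigii   [S ::= i S i]
iigiiiSiiigii => iigiiiqSqiiigii   [S ::= q S q]
iigiiiqSqiiigii => iigiiiqqiiigii   [S ::= ε]

S => iSi => iiSii => iigSgii => iigiSigii => iigiiSiigii => iigiiiSiiigii => iigiiiqSqiiigii => iigiiiqqiiigii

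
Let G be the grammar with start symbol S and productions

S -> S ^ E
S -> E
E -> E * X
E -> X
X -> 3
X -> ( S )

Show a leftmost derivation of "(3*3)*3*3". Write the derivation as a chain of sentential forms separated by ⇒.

S ⇒ E ⇒ E*X ⇒ E*X*X ⇒ X*X*X ⇒ (S)*X*X ⇒ (E)*X*X ⇒ (E*X)*X*X ⇒ (X*X)*X*X ⇒ (3*X)*X*X ⇒ (3*3)*X*X ⇒ (3*3)*3*X ⇒ (3*3)*3*3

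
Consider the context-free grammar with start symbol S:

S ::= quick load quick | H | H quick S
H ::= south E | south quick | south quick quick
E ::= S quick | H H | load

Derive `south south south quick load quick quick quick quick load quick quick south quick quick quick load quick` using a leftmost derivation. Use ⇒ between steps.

S ⇒ H quick S ⇒ south E quick S ⇒ south H H quick S ⇒ south south E H quick S ⇒ south south S quick H quick S ⇒ south south H quick S quick H quick S ⇒ south south south E quick S quick H quick S ⇒ south south south S quick quick S quick H quick S ⇒ south south south quick load quick quick quick S quick H quick S ⇒ south south south quick load quick quick quick quick load quick quick H quick S ⇒ south south south quick load quick quick quick quick load quick quick south quick quick S ⇒ south south south quick load quick quick quick quick load quick quick south quick quick quick load quick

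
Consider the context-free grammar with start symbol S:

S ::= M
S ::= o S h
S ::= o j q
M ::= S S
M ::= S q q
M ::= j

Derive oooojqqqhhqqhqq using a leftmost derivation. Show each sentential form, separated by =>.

S=>M=>Sqq=>oShqq=>oMhqq=>oSqqhqq=>ooShqqhqq=>oooShhqqhqq=>oooMhhqqhqq=>oooSqqhhqqhqq=>oooojqqqhhqqhqq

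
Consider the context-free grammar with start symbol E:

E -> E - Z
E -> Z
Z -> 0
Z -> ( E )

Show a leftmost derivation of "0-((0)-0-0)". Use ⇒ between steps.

E⇒E-Z⇒Z-Z⇒0-Z⇒0-(E)⇒0-(E-Z)⇒0-(E-Z-Z)⇒0-(Z-Z-Z)⇒0-((E)-Z-Z)⇒0-((Z)-Z-Z)⇒0-((0)-Z-Z)⇒0-((0)-0-Z)⇒0-((0)-0-0)

E ⇒ E-Z   [E -> E - Z]
E-Z ⇒ Z-Z   [E -> Z]
Z-Z ⇒ 0-Z   [Z -> 0]
0-Z ⇒ 0-(E)   [Z -> ( E )]
0-(E) ⇒ 0-(E-Z)   [E -> E - Z]
0-(E-Z) ⇒ 0-(E-Z-Z)   [E -> E - Z]
0-(E-Z-Z) ⇒ 0-(Z-Z-Z)   [E -> Z]
0-(Z-Z-Z) ⇒ 0-((E)-Z-Z)   [Z -> ( E )]
0-((E)-Z-Z) ⇒ 0-((Z)-Z-Z)   [E -> Z]
0-((Z)-Z-Z) ⇒ 0-((0)-Z-Z)   [Z -> 0]
0-((0)-Z-Z) ⇒ 0-((0)-0-Z)   [Z -> 0]
0-((0)-0-Z) ⇒ 0-((0)-0-0)   [Z -> 0]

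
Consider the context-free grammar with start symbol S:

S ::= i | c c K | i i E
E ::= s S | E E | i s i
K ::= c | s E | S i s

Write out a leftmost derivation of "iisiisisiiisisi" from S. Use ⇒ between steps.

S ⇒ iiE ⇒ iisS ⇒ iisiiE ⇒ iisiiEE ⇒ iisiisSE ⇒ iisiisiE ⇒ iisiisiEE ⇒ iisiisisSE ⇒ iisiisisiiEE ⇒ iisiisisiiisiE ⇒ iisiisisiiisisS ⇒ iisiisisiiisisi

S ⇒ iiE   [S ::= i i E]
iiE ⇒ iisS   [E ::= s S]
iisS ⇒ iisiiE   [S ::= i i E]
iisiiE ⇒ iisiiEE   [E ::= E E]
iisiiEE ⇒ iisiisSE   [E ::= s S]
iisiisSE ⇒ iisiisiE   [S ::= i]
iisiisiE ⇒ iisiisiEE   [E ::= E E]
iisiisiEE ⇒ iisiisisSE   [E ::= s S]
iisiisisSE ⇒ iisiisisiiEE   [S ::= i i E]
iisiisisiiEE ⇒ iisiisisiiisiE   [E ::= i s i]
iisiisisiiisiE ⇒ iisiisisiiisisS   [E ::= s S]
iisiisisiiisisS ⇒ iisiisisiiisisi   [S ::= i]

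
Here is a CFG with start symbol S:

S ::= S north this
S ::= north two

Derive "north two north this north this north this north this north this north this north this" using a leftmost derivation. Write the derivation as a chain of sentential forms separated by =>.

S => S north this => S north this north this => S north this north this north this => S north this north this north this north this => S north this north this north this north this north this => S north this north this north this north this north this north this => S north this north this north this north this north this north this north this => north two north this north this north this north this north this north this north this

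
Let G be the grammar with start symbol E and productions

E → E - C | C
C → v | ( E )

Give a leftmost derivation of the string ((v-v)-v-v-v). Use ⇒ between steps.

E ⇒ C   [E → C]
C ⇒ (E)   [C → ( E )]
(E) ⇒ (E-C)   [E → E - C]
(E-C) ⇒ (E-C-C)   [E → E - C]
(E-C-C) ⇒ (E-C-C-C)   [E → E - C]
(E-C-C-C) ⇒ (C-C-C-C)   [E → C]
(C-C-C-C) ⇒ ((E)-C-C-C)   [C → ( E )]
((E)-C-C-C) ⇒ ((E-C)-C-C-C)   [E → E - C]
((E-C)-C-C-C) ⇒ ((C-C)-C-C-C)   [E → C]
((C-C)-C-C-C) ⇒ ((v-C)-C-C-C)   [C → v]
((v-C)-C-C-C) ⇒ ((v-v)-C-C-C)   [C → v]
((v-v)-C-C-C) ⇒ ((v-v)-v-C-C)   [C → v]
((v-v)-v-C-C) ⇒ ((v-v)-v-v-C)   [C → v]
((v-v)-v-v-C) ⇒ ((v-v)-v-v-v)   [C → v]

E ⇒ C ⇒ (E) ⇒ (E-C) ⇒ (E-C-C) ⇒ (E-C-C-C) ⇒ (C-C-C-C) ⇒ ((E)-C-C-C) ⇒ ((E-C)-C-C-C) ⇒ ((C-C)-C-C-C) ⇒ ((v-C)-C-C-C) ⇒ ((v-v)-C-C-C) ⇒ ((v-v)-v-C-C) ⇒ ((v-v)-v-v-C) ⇒ ((v-v)-v-v-v)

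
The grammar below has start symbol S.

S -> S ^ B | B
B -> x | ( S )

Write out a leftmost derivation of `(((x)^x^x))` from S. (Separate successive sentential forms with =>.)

S => B => (S) => (B) => ((S)) => ((S^B)) => ((S^B^B)) => ((B^B^B)) => (((S)^B^B)) => (((B)^B^B)) => (((x)^B^B)) => (((x)^x^B)) => (((x)^x^x))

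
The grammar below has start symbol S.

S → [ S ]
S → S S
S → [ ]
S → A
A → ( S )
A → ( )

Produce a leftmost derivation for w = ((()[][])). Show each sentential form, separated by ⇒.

S ⇒ A ⇒ (S) ⇒ (A) ⇒ ((S)) ⇒ ((SS)) ⇒ ((SSS)) ⇒ ((ASS)) ⇒ ((()SS)) ⇒ ((()[]S)) ⇒ ((()[][]))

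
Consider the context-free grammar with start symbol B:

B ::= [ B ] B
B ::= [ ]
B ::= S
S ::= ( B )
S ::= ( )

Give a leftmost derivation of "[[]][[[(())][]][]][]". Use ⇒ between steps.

B ⇒ [B]B   [B ::= [ B ] B]
[B]B ⇒ [[]]B   [B ::= [ ]]
[[]]B ⇒ [[]][B]B   [B ::= [ B ] B]
[[]][B]B ⇒ [[]][[B]B]B   [B ::= [ B ] B]
[[]][[B]B]B ⇒ [[]][[[B]B]B]B   [B ::= [ B ] B]
[[]][[[B]B]B]B ⇒ [[]][[[S]B]B]B   [B ::= S]
[[]][[[S]B]B]B ⇒ [[]][[[(B)]B]B]B   [S ::= ( B )]
[[]][[[(B)]B]B]B ⇒ [[]][[[(S)]B]B]B   [B ::= S]
[[]][[[(S)]B]B]B ⇒ [[]][[[(())]B]B]B   [S ::= ( )]
[[]][[[(())]B]B]B ⇒ [[]][[[(())][]]B]B   [B ::= [ ]]
[[]][[[(())][]]B]B ⇒ [[]][[[(())][]][]]B   [B ::= [ ]]
[[]][[[(())][]][]]B ⇒ [[]][[[(())][]][]][]   [B ::= [ ]]

B ⇒ [B]B ⇒ [[]]B ⇒ [[]][B]B ⇒ [[]][[B]B]B ⇒ [[]][[[B]B]B]B ⇒ [[]][[[S]B]B]B ⇒ [[]][[[(B)]B]B]B ⇒ [[]][[[(S)]B]B]B ⇒ [[]][[[(())]B]B]B ⇒ [[]][[[(())][]]B]B ⇒ [[]][[[(())][]][]]B ⇒ [[]][[[(())][]][]][]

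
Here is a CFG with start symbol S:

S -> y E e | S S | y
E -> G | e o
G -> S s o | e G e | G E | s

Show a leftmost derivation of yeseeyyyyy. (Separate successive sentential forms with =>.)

S => SS => SSS => SSSS => SSSSS => SSSSSS => yEeSSSSS => yGeSSSSS => yeGeeSSSSS => yeseeSSSSS => yeseeySSSS => yeseeyySSS => yeseeyyySS => yeseeyyyyS => yeseeyyyyy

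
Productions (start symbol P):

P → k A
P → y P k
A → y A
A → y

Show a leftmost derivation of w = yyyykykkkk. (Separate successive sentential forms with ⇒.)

P ⇒ yPk   [P → y P k]
yPk ⇒ yyPkk   [P → y P k]
yyPkk ⇒ yyyPkkk   [P → y P k]
yyyPkkk ⇒ yyyyPkkkk   [P → y P k]
yyyyPkkkk ⇒ yyyykAkkkk   [P → k A]
yyyykAkkkk ⇒ yyyykykkkk   [A → y]

P ⇒ yPk ⇒ yyPkk ⇒ yyyPkkk ⇒ yyyyPkkkk ⇒ yyyykAkkkk ⇒ yyyykykkkk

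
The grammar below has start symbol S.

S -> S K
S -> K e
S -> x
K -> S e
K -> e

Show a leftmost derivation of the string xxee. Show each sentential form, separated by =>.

S => SK   [S -> S K]
SK => xK   [S -> x]
xK => xSe   [K -> S e]
xSe => xSKe   [S -> S K]
xSKe => xxKe   [S -> x]
xxKe => xxee   [K -> e]

S=>SK=>xK=>xSe=>xSKe=>xxKe=>xxee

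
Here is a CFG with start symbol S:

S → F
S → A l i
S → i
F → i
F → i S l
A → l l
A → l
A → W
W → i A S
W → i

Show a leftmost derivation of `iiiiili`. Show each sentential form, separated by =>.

S=>Ali=>Wli=>iASli=>iWSli=>iiASSli=>iiWSSli=>iiiSSli=>iiiiSli=>iiiiili

S => Ali   [S → A l i]
Ali => Wli   [A → W]
Wli => iASli   [W → i A S]
iASli => iWSli   [A → W]
iWSli => iiASSli   [W → i A S]
iiASSli => iiWSSli   [A → W]
iiWSSli => iiiSSli   [W → i]
iiiSSli => iiiiSli   [S → i]
iiiiSli => iiiiili   [S → i]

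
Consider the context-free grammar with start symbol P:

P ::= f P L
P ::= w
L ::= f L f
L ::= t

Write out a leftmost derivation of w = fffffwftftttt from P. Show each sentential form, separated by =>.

P => fPL => ffPLL => fffPLLL => ffffPLLLL => fffffPLLLLL => fffffwLLLLL => fffffwfLfLLLL => fffffwftfLLLL => fffffwftftLLL => fffffwftfttLL => fffffwftftttL => fffffwftftttt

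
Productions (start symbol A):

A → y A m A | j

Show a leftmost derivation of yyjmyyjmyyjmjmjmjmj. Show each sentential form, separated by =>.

A => yAmA => yyAmAmA => yyjmAmA => yyjmyAmAmA => yyjmyyAmAmAmA => yyjmyyjmAmAmA => yyjmyyjmyAmAmAmA => yyjmyyjmyyAmAmAmAmA => yyjmyyjmyyjmAmAmAmA => yyjmyyjmyyjmjmAmAmA => yyjmyyjmyyjmjmjmAmA => yyjmyyjmyyjmjmjmjmA => yyjmyyjmyyjmjmjmjmj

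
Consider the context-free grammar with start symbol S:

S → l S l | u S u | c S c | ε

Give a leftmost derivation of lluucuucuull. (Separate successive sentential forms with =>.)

S => lSl   [S → l S l]
lSl => llSll   [S → l S l]
llSll => lluSull   [S → u S u]
lluSull => lluuSuull   [S → u S u]
lluuSuull => lluucScuull   [S → c S c]
lluucScuull => lluucuSucuull   [S → u S u]
lluucuSucuull => lluucuucuull   [S → ε]

S=>lSl=>llSll=>lluSull=>lluuSuull=>lluucScuull=>lluucuSucuull=>lluucuucuull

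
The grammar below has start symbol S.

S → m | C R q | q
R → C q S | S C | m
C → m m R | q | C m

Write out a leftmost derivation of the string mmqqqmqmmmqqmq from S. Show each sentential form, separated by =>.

S => CRq   [S → C R q]
CRq => CmRq   [C → C m]
CmRq => mmRmRq   [C → m m R]
mmRmRq => mmCqSmRq   [R → C q S]
mmCqSmRq => mmqqSmRq   [C → q]
mmqqSmRq => mmqqqmRq   [S → q]
mmqqqmRq => mmqqqmSCq   [R → S C]
mmqqqmSCq => mmqqqmCRqCq   [S → C R q]
mmqqqmCRqCq => mmqqqmCmRqCq   [C → C m]
mmqqqmCmRqCq => mmqqqmCmmRqCq   [C → C m]
mmqqqmCmmRqCq => mmqqqmqmmRqCq   [C → q]
mmqqqmqmmRqCq => mmqqqmqmmmqCq   [R → m]
mmqqqmqmmmqCq => mmqqqmqmmmqCmq   [C → C m]
mmqqqmqmmmqCmq => mmqqqmqmmmqqmq   [C → q]

S => CRq => CmRq => mmRmRq => mmCqSmRq => mmqqSmRq => mmqqqmRq => mmqqqmSCq => mmqqqmCRqCq => mmqqqmCmRqCq => mmqqqmCmmRqCq => mmqqqmqmmRqCq => mmqqqmqmmmqCq => mmqqqmqmmmqCmq => mmqqqmqmmmqqmq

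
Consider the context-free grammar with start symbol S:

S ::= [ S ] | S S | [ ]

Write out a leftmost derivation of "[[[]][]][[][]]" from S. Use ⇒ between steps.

S ⇒ SS   [S ::= S S]
SS ⇒ [S]S   [S ::= [ S ]]
[S]S ⇒ [SS]S   [S ::= S S]
[SS]S ⇒ [[S]S]S   [S ::= [ S ]]
[[S]S]S ⇒ [[[]]S]S   [S ::= [ ]]
[[[]]S]S ⇒ [[[]][]]S   [S ::= [ ]]
[[[]][]]S ⇒ [[[]][]][S]   [S ::= [ S ]]
[[[]][]][S] ⇒ [[[]][]][SS]   [S ::= S S]
[[[]][]][SS] ⇒ [[[]][]][[]S]   [S ::= [ ]]
[[[]][]][[]S] ⇒ [[[]][]][[][]]   [S ::= [ ]]

S ⇒ SS ⇒ [S]S ⇒ [SS]S ⇒ [[S]S]S ⇒ [[[]]S]S ⇒ [[[]][]]S ⇒ [[[]][]][S] ⇒ [[[]][]][SS] ⇒ [[[]][]][[]S] ⇒ [[[]][]][[][]]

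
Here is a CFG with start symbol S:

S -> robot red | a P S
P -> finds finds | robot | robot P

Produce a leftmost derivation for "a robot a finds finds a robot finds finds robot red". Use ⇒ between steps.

S ⇒ a P S   [S -> a P S]
a P S ⇒ a robot S   [P -> robot]
a robot S ⇒ a robot a P S   [S -> a P S]
a robot a P S ⇒ a robot a finds finds S   [P -> finds finds]
a robot a finds finds S ⇒ a robot a finds finds a P S   [S -> a P S]
a robot a finds finds a P S ⇒ a robot a finds finds a robot P S   [P -> robot P]
a robot a finds finds a robot P S ⇒ a robot a finds finds a robot finds finds S   [P -> finds finds]
a robot a finds finds a robot finds finds S ⇒ a robot a finds finds a robot finds finds robot red   [S -> robot red]

S ⇒ a P S ⇒ a robot S ⇒ a robot a P S ⇒ a robot a finds finds S ⇒ a robot a finds finds a P S ⇒ a robot a finds finds a robot P S ⇒ a robot a finds finds a robot finds finds S ⇒ a robot a finds finds a robot finds finds robot red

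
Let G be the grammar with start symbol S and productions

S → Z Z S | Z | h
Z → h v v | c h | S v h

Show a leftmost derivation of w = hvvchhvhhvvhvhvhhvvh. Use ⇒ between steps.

S ⇒ ZZS ⇒ hvvZS ⇒ hvvchS ⇒ hvvchZZS ⇒ hvvchSvhZS ⇒ hvvchZvhZS ⇒ hvvchSvhvhZS ⇒ hvvchZZSvhvhZS ⇒ hvvchSvhZSvhvhZS ⇒ hvvchhvhZSvhvhZS ⇒ hvvchhvhhvvSvhvhZS ⇒ hvvchhvhhvvhvhvhZS ⇒ hvvchhvhhvvhvhvhhvvS ⇒ hvvchhvhhvvhvhvhhvvh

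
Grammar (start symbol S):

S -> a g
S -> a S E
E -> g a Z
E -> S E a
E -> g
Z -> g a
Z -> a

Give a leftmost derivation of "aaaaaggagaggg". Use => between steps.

S => aSE => aaSEE => aaaSEEE => aaaaSEEEE => aaaaagEEEE => aaaaaggaZEEE => aaaaaggagaEEE => aaaaaggagagEE => aaaaaggagaggE => aaaaaggagaggg

S => aSE   [S -> a S E]
aSE => aaSEE   [S -> a S E]
aaSEE => aaaSEEE   [S -> a S E]
aaaSEEE => aaaaSEEEE   [S -> a S E]
aaaaSEEEE => aaaaagEEEE   [S -> a g]
aaaaagEEEE => aaaaaggaZEEE   [E -> g a Z]
aaaaaggaZEEE => aaaaaggagaEEE   [Z -> g a]
aaaaaggagaEEE => aaaaaggagagEE   [E -> g]
aaaaaggagagEE => aaaaaggagaggE   [E -> g]
aaaaaggagaggE => aaaaaggagaggg   [E -> g]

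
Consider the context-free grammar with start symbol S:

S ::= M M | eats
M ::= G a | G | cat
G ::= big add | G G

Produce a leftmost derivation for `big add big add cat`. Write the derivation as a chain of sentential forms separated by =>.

S => M M => G M => G G M => big add G M => big add big add M => big add big add cat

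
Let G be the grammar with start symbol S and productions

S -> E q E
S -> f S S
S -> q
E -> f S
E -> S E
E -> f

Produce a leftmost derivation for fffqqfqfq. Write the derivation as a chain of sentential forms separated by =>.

S=>fSS=>fEqES=>ffSqES=>ffEqEqES=>fffSqEqES=>fffqqEqES=>fffqqfqES=>fffqqfqfS=>fffqqfqfq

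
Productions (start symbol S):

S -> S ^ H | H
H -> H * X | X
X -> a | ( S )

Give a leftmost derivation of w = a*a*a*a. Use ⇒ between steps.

S ⇒ H ⇒ H*X ⇒ H*X*X ⇒ H*X*X*X ⇒ X*X*X*X ⇒ a*X*X*X ⇒ a*a*X*X ⇒ a*a*a*X ⇒ a*a*a*a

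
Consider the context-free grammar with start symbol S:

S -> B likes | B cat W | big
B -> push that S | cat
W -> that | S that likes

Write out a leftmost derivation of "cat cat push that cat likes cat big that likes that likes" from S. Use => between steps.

S => B cat W => cat cat W => cat cat S that likes => cat cat B cat W that likes => cat cat push that S cat W that likes => cat cat push that B likes cat W that likes => cat cat push that cat likes cat W that likes => cat cat push that cat likes cat S that likes that likes => cat cat push that cat likes cat big that likes that likes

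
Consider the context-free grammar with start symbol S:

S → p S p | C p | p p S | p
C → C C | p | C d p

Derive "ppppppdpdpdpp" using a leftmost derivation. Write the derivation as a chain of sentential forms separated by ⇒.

S ⇒ ppS   [S → p p S]
ppS ⇒ ppppS   [S → p p S]
ppppS ⇒ ppppCp   [S → C p]
ppppCp ⇒ ppppCdpp   [C → C d p]
ppppCdpp ⇒ ppppCCdpp   [C → C C]
ppppCCdpp ⇒ pppppCdpp   [C → p]
pppppCdpp ⇒ pppppCdpdpp   [C → C d p]
pppppCdpdpp ⇒ pppppCdpdpdpp   [C → C d p]
pppppCdpdpdpp ⇒ ppppppdpdpdpp   [C → p]

S ⇒ ppS ⇒ ppppS ⇒ ppppCp ⇒ ppppCdpp ⇒ ppppCCdpp ⇒ pppppCdpp ⇒ pppppCdpdpp ⇒ pppppCdpdpdpp ⇒ ppppppdpdpdpp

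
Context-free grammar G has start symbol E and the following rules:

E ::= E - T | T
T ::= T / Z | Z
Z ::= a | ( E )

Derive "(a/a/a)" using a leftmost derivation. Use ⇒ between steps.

E ⇒ T   [E ::= T]
T ⇒ Z   [T ::= Z]
Z ⇒ (E)   [Z ::= ( E )]
(E) ⇒ (T)   [E ::= T]
(T) ⇒ (T/Z)   [T ::= T / Z]
(T/Z) ⇒ (T/Z/Z)   [T ::= T / Z]
(T/Z/Z) ⇒ (Z/Z/Z)   [T ::= Z]
(Z/Z/Z) ⇒ (a/Z/Z)   [Z ::= a]
(a/Z/Z) ⇒ (a/a/Z)   [Z ::= a]
(a/a/Z) ⇒ (a/a/a)   [Z ::= a]

E⇒T⇒Z⇒(E)⇒(T)⇒(T/Z)⇒(T/Z/Z)⇒(Z/Z/Z)⇒(a/Z/Z)⇒(a/a/Z)⇒(a/a/a)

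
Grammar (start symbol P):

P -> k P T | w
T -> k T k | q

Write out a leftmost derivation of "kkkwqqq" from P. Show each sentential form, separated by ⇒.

P ⇒ kPT ⇒ kkPTT ⇒ kkkPTTT ⇒ kkkwTTT ⇒ kkkwqTT ⇒ kkkwqqT ⇒ kkkwqqq

P ⇒ kPT   [P -> k P T]
kPT ⇒ kkPTT   [P -> k P T]
kkPTT ⇒ kkkPTTT   [P -> k P T]
kkkPTTT ⇒ kkkwTTT   [P -> w]
kkkwTTT ⇒ kkkwqTT   [T -> q]
kkkwqTT ⇒ kkkwqqT   [T -> q]
kkkwqqT ⇒ kkkwqqq   [T -> q]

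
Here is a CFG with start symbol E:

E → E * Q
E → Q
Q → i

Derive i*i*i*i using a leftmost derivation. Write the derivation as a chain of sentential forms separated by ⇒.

E ⇒ E*Q ⇒ E*Q*Q ⇒ E*Q*Q*Q ⇒ Q*Q*Q*Q ⇒ i*Q*Q*Q ⇒ i*i*Q*Q ⇒ i*i*i*Q ⇒ i*i*i*i

E ⇒ E*Q   [E → E * Q]
E*Q ⇒ E*Q*Q   [E → E * Q]
E*Q*Q ⇒ E*Q*Q*Q   [E → E * Q]
E*Q*Q*Q ⇒ Q*Q*Q*Q   [E → Q]
Q*Q*Q*Q ⇒ i*Q*Q*Q   [Q → i]
i*Q*Q*Q ⇒ i*i*Q*Q   [Q → i]
i*i*Q*Q ⇒ i*i*i*Q   [Q → i]
i*i*i*Q ⇒ i*i*i*i   [Q → i]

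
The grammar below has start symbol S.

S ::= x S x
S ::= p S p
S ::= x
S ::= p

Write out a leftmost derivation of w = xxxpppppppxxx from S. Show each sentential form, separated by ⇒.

S ⇒ xSx   [S ::= x S x]
xSx ⇒ xxSxx   [S ::= x S x]
xxSxx ⇒ xxxSxxx   [S ::= x S x]
xxxSxxx ⇒ xxxpSpxxx   [S ::= p S p]
xxxpSpxxx ⇒ xxxppSppxxx   [S ::= p S p]
xxxppSppxxx ⇒ xxxpppSpppxxx   [S ::= p S p]
xxxpppSpppxxx ⇒ xxxpppppppxxx   [S ::= p]

S ⇒ xSx ⇒ xxSxx ⇒ xxxSxxx ⇒ xxxpSpxxx ⇒ xxxppSppxxx ⇒ xxxpppSpppxxx ⇒ xxxpppppppxxx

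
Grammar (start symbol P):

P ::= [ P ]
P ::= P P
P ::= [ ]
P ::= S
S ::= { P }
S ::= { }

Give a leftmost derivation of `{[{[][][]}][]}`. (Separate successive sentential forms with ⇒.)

P⇒S⇒{P}⇒{PP}⇒{[P]P}⇒{[S]P}⇒{[{P}]P}⇒{[{PP}]P}⇒{[{PPP}]P}⇒{[{[]PP}]P}⇒{[{[][]P}]P}⇒{[{[][][]}]P}⇒{[{[][][]}][]}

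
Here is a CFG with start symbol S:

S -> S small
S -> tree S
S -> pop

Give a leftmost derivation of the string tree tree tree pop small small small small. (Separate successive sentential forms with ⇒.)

S ⇒ tree S ⇒ tree S small ⇒ tree tree S small ⇒ tree tree S small small ⇒ tree tree S small small small ⇒ tree tree tree S small small small ⇒ tree tree tree S small small small small ⇒ tree tree tree pop small small small small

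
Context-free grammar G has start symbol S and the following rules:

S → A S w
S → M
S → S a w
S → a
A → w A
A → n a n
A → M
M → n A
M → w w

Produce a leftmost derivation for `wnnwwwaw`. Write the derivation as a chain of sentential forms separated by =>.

S => ASw => wASw => wMSw => wnASw => wnMSw => wnnASw => wnnwASw => wnnwMSw => wnnwwwSw => wnnwwwaw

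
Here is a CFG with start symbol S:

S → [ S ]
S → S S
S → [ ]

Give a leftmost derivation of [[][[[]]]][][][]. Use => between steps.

S => SS => SSS => [S]SS => [SS]SS => [[]S]SS => [[][S]]SS => [[][[S]]]SS => [[][[[]]]]SS => [[][[[]]]][]S => [[][[[]]]][]SS => [[][[[]]]][][]S => [[][[[]]]][][][]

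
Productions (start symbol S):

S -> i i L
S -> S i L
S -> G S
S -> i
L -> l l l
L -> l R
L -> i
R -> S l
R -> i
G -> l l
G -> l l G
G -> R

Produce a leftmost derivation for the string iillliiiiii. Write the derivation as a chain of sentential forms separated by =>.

S=>SiL=>SiLiL=>SiLiLiL=>iiLiLiLiL=>iillliLiLiL=>iillliiiLiL=>iillliiiiiL=>iillliiiiii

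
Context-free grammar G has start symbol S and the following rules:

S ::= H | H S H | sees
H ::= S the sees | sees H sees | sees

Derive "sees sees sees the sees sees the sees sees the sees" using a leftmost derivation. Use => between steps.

S => H => S the sees => H the sees => sees H sees the sees => sees S the sees sees the sees => sees H the sees sees the sees => sees sees H sees the sees sees the sees => sees sees S the sees sees the sees sees the sees => sees sees sees the sees sees the sees sees the sees

S => H   [S ::= H]
H => S the sees   [H ::= S the sees]
S the sees => H the sees   [S ::= H]
H the sees => sees H sees the sees   [H ::= sees H sees]
sees H sees the sees => sees S the sees sees the sees   [H ::= S the sees]
sees S the sees sees the sees => sees H the sees sees the sees   [S ::= H]
sees H the sees sees the sees => sees sees H sees the sees sees the sees   [H ::= sees H sees]
sees sees H sees the sees sees the sees => sees sees S the sees sees the sees sees the sees   [H ::= S the sees]
sees sees S the sees sees the sees sees the sees => sees sees sees the sees sees the sees sees the sees   [S ::= sees]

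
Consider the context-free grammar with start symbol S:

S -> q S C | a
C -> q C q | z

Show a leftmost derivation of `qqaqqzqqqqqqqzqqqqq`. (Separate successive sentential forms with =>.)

S => qSC => qqSCC => qqaCC => qqaqCqC => qqaqqCqqC => qqaqqzqqC => qqaqqzqqqCq => qqaqqzqqqqCqq => qqaqqzqqqqqCqqq => qqaqqzqqqqqqCqqqq => qqaqqzqqqqqqqCqqqqq => qqaqqzqqqqqqqzqqqqq

S => qSC   [S -> q S C]
qSC => qqSCC   [S -> q S C]
qqSCC => qqaCC   [S -> a]
qqaCC => qqaqCqC   [C -> q C q]
qqaqCqC => qqaqqCqqC   [C -> q C q]
qqaqqCqqC => qqaqqzqqC   [C -> z]
qqaqqzqqC => qqaqqzqqqCq   [C -> q C q]
qqaqqzqqqCq => qqaqqzqqqqCqq   [C -> q C q]
qqaqqzqqqqCqq => qqaqqzqqqqqCqqq   [C -> q C q]
qqaqqzqqqqqCqqq => qqaqqzqqqqqqCqqqq   [C -> q C q]
qqaqqzqqqqqqCqqqq => qqaqqzqqqqqqqCqqqqq   [C -> q C q]
qqaqqzqqqqqqqCqqqqq => qqaqqzqqqqqqqzqqqqq   [C -> z]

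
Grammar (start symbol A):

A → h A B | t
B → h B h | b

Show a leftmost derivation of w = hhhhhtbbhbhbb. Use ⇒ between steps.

A ⇒ hAB ⇒ hhABB ⇒ hhhABBB ⇒ hhhhABBBB ⇒ hhhhhABBBBB ⇒ hhhhhtBBBBB ⇒ hhhhhtbBBBB ⇒ hhhhhtbbBBB ⇒ hhhhhtbbhBhBB ⇒ hhhhhtbbhbhBB ⇒ hhhhhtbbhbhbB ⇒ hhhhhtbbhbhbb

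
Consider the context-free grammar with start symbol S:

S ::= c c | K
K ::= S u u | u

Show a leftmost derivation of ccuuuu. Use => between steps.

S => K   [S ::= K]
K => Suu   [K ::= S u u]
Suu => Kuu   [S ::= K]
Kuu => Suuuu   [K ::= S u u]
Suuuu => ccuuuu   [S ::= c c]

S => K => Suu => Kuu => Suuuu => ccuuuu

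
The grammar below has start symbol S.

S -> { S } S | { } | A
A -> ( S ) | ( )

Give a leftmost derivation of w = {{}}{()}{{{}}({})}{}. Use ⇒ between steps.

S ⇒ {S}S ⇒ {{}}S ⇒ {{}}{S}S ⇒ {{}}{A}S ⇒ {{}}{()}S ⇒ {{}}{()}{S}S ⇒ {{}}{()}{{S}S}S ⇒ {{}}{()}{{{}}S}S ⇒ {{}}{()}{{{}}A}S ⇒ {{}}{()}{{{}}(S)}S ⇒ {{}}{()}{{{}}({})}S ⇒ {{}}{()}{{{}}({})}{}

S ⇒ {S}S   [S -> { S } S]
{S}S ⇒ {{}}S   [S -> { }]
{{}}S ⇒ {{}}{S}S   [S -> { S } S]
{{}}{S}S ⇒ {{}}{A}S   [S -> A]
{{}}{A}S ⇒ {{}}{()}S   [A -> ( )]
{{}}{()}S ⇒ {{}}{()}{S}S   [S -> { S } S]
{{}}{()}{S}S ⇒ {{}}{()}{{S}S}S   [S -> { S } S]
{{}}{()}{{S}S}S ⇒ {{}}{()}{{{}}S}S   [S -> { }]
{{}}{()}{{{}}S}S ⇒ {{}}{()}{{{}}A}S   [S -> A]
{{}}{()}{{{}}A}S ⇒ {{}}{()}{{{}}(S)}S   [A -> ( S )]
{{}}{()}{{{}}(S)}S ⇒ {{}}{()}{{{}}({})}S   [S -> { }]
{{}}{()}{{{}}({})}S ⇒ {{}}{()}{{{}}({})}{}   [S -> { }]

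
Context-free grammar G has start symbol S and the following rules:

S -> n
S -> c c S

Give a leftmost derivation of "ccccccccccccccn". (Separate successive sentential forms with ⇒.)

S ⇒ ccS ⇒ ccccS ⇒ ccccccS ⇒ ccccccccS ⇒ ccccccccccS ⇒ ccccccccccccS ⇒ ccccccccccccccS ⇒ ccccccccccccccn

S ⇒ ccS   [S -> c c S]
ccS ⇒ ccccS   [S -> c c S]
ccccS ⇒ ccccccS   [S -> c c S]
ccccccS ⇒ ccccccccS   [S -> c c S]
ccccccccS ⇒ ccccccccccS   [S -> c c S]
ccccccccccS ⇒ ccccccccccccS   [S -> c c S]
ccccccccccccS ⇒ ccccccccccccccS   [S -> c c S]
ccccccccccccccS ⇒ ccccccccccccccn   [S -> n]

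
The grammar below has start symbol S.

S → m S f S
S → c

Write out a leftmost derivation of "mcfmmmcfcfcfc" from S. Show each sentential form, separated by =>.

S=>mSfS=>mcfS=>mcfmSfS=>mcfmmSfSfS=>mcfmmmSfSfSfS=>mcfmmmcfSfSfS=>mcfmmmcfcfSfS=>mcfmmmcfcfcfS=>mcfmmmcfcfcfc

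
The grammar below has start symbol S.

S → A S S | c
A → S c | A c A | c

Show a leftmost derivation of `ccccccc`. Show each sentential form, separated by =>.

S => ASS   [S → A S S]
ASS => cSS   [A → c]
cSS => cASSS   [S → A S S]
cASSS => cAcASSS   [A → A c A]
cAcASSS => cccASSS   [A → c]
cccASSS => ccccSSS   [A → c]
ccccSSS => cccccSS   [S → c]
cccccSS => ccccccS   [S → c]
ccccccS => ccccccc   [S → c]

S => ASS => cSS => cASSS => cAcASSS => cccASSS => ccccSSS => cccccSS => ccccccS => ccccccc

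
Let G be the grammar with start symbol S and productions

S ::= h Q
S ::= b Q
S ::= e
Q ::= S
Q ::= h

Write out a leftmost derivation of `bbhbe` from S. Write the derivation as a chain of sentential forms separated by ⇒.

S ⇒ bQ ⇒ bS ⇒ bbQ ⇒ bbS ⇒ bbhQ ⇒ bbhS ⇒ bbhbQ ⇒ bbhbS ⇒ bbhbe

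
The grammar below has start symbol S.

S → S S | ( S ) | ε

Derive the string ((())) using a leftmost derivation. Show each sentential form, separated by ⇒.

S ⇒ SS   [S → S S]
SS ⇒ SSS   [S → S S]
SSS ⇒ (S)SS   [S → ( S )]
(S)SS ⇒ ((S))SS   [S → ( S )]
((S))SS ⇒ ((SS))SS   [S → S S]
((SS))SS ⇒ (((S)S))SS   [S → ( S )]
(((S)S))SS ⇒ ((()S))SS   [S → ε]
((()S))SS ⇒ ((()))SS   [S → ε]
((()))SS ⇒ ((()))S   [S → ε]
((()))S ⇒ ((()))   [S → ε]

S⇒SS⇒SSS⇒(S)SS⇒((S))SS⇒((SS))SS⇒(((S)S))SS⇒((()S))SS⇒((()))SS⇒((()))S⇒((()))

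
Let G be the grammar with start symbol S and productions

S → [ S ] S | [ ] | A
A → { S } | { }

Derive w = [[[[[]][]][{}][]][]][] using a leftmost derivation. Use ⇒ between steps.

S ⇒ [S]S ⇒ [[S]S]S ⇒ [[[S]S]S]S ⇒ [[[[S]S]S]S]S ⇒ [[[[[]]S]S]S]S ⇒ [[[[[]][]]S]S]S ⇒ [[[[[]][]][S]S]S]S ⇒ [[[[[]][]][A]S]S]S ⇒ [[[[[]][]][{}]S]S]S ⇒ [[[[[]][]][{}][]]S]S ⇒ [[[[[]][]][{}][]][]]S ⇒ [[[[[]][]][{}][]][]][]

S ⇒ [S]S   [S → [ S ] S]
[S]S ⇒ [[S]S]S   [S → [ S ] S]
[[S]S]S ⇒ [[[S]S]S]S   [S → [ S ] S]
[[[S]S]S]S ⇒ [[[[S]S]S]S]S   [S → [ S ] S]
[[[[S]S]S]S]S ⇒ [[[[[]]S]S]S]S   [S → [ ]]
[[[[[]]S]S]S]S ⇒ [[[[[]][]]S]S]S   [S → [ ]]
[[[[[]][]]S]S]S ⇒ [[[[[]][]][S]S]S]S   [S → [ S ] S]
[[[[[]][]][S]S]S]S ⇒ [[[[[]][]][A]S]S]S   [S → A]
[[[[[]][]][A]S]S]S ⇒ [[[[[]][]][{}]S]S]S   [A → { }]
[[[[[]][]][{}]S]S]S ⇒ [[[[[]][]][{}][]]S]S   [S → [ ]]
[[[[[]][]][{}][]]S]S ⇒ [[[[[]][]][{}][]][]]S   [S → [ ]]
[[[[[]][]][{}][]][]]S ⇒ [[[[[]][]][{}][]][]][]   [S → [ ]]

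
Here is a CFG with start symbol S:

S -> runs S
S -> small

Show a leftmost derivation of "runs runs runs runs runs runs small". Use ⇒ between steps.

S ⇒ runs S ⇒ runs runs S ⇒ runs runs runs S ⇒ runs runs runs runs S ⇒ runs runs runs runs runs S ⇒ runs runs runs runs runs runs S ⇒ runs runs runs runs runs runs small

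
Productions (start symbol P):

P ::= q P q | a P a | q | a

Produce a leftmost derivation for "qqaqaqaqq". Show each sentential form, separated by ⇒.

P ⇒ qPq ⇒ qqPqq ⇒ qqaPaqq ⇒ qqaqPqaqq ⇒ qqaqaqaqq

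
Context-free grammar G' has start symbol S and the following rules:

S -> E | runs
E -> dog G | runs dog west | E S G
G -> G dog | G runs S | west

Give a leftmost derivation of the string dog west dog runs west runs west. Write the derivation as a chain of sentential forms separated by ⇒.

S ⇒ E ⇒ E S G ⇒ E S G S G ⇒ dog G S G S G ⇒ dog G dog S G S G ⇒ dog west dog S G S G ⇒ dog west dog runs G S G ⇒ dog west dog runs west S G ⇒ dog west dog runs west runs G ⇒ dog west dog runs west runs west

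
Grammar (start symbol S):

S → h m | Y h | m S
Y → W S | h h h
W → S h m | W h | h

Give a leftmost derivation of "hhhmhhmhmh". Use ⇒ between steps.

S ⇒ Yh   [S → Y h]
Yh ⇒ WSh   [Y → W S]
WSh ⇒ ShmSh   [W → S h m]
ShmSh ⇒ YhhmSh   [S → Y h]
YhhmSh ⇒ WShhmSh   [Y → W S]
WShhmSh ⇒ WhShhmSh   [W → W h]
WhShhmSh ⇒ hhShhmSh   [W → h]
hhShhmSh ⇒ hhhmhhmSh   [S → h m]
hhhmhhmSh ⇒ hhhmhhmhmh   [S → h m]

S⇒Yh⇒WSh⇒ShmSh⇒YhhmSh⇒WShhmSh⇒WhShhmSh⇒hhShhmSh⇒hhhmhhmSh⇒hhhmhhmhmh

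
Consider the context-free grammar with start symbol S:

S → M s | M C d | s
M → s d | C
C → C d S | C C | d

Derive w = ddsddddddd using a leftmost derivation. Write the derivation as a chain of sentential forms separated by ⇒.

S⇒MCd⇒CCd⇒CCCd⇒CCCCd⇒CdSCCCd⇒ddSCCCd⇒ddMCdCCCd⇒ddsdCdCCCd⇒ddsdddCCCd⇒ddsddddCCd⇒ddsdddddCd⇒ddsddddddd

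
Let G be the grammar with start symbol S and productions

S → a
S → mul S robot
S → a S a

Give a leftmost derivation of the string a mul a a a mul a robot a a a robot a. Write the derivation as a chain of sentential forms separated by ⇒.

S ⇒ a S a   [S → a S a]
a S a ⇒ a mul S robot a   [S → mul S robot]
a mul S robot a ⇒ a mul a S a robot a   [S → a S a]
a mul a S a robot a ⇒ a mul a a S a a robot a   [S → a S a]
a mul a a S a a robot a ⇒ a mul a a a S a a a robot a   [S → a S a]
a mul a a a S a a a robot a ⇒ a mul a a a mul S robot a a a robot a   [S → mul S robot]
a mul a a a mul S robot a a a robot a ⇒ a mul a a a mul a robot a a a robot a   [S → a]

S ⇒ a S a ⇒ a mul S robot a ⇒ a mul a S a robot a ⇒ a mul a a S a a robot a ⇒ a mul a a a S a a a robot a ⇒ a mul a a a mul S robot a a a robot a ⇒ a mul a a a mul a robot a a a robot a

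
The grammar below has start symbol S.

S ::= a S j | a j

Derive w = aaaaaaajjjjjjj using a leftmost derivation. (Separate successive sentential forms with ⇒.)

S ⇒ aSj   [S ::= a S j]
aSj ⇒ aaSjj   [S ::= a S j]
aaSjj ⇒ aaaSjjj   [S ::= a S j]
aaaSjjj ⇒ aaaaSjjjj   [S ::= a S j]
aaaaSjjjj ⇒ aaaaaSjjjjj   [S ::= a S j]
aaaaaSjjjjj ⇒ aaaaaaSjjjjjj   [S ::= a S j]
aaaaaaSjjjjjj ⇒ aaaaaaajjjjjjj   [S ::= a j]

S ⇒ aSj ⇒ aaSjj ⇒ aaaSjjj ⇒ aaaaSjjjj ⇒ aaaaaSjjjjj ⇒ aaaaaaSjjjjjj ⇒ aaaaaaajjjjjjj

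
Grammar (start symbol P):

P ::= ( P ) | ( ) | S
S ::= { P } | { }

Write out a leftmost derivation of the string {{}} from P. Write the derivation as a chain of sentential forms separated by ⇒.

P⇒S⇒{P}⇒{S}⇒{{}}

P ⇒ S   [P ::= S]
S ⇒ {P}   [S ::= { P }]
{P} ⇒ {S}   [P ::= S]
{S} ⇒ {{}}   [S ::= { }]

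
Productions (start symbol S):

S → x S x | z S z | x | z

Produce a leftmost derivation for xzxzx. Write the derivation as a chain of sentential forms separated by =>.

S => xSx   [S → x S x]
xSx => xzSzx   [S → z S z]
xzSzx => xzxzx   [S → x]

S => xSx => xzSzx => xzxzx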